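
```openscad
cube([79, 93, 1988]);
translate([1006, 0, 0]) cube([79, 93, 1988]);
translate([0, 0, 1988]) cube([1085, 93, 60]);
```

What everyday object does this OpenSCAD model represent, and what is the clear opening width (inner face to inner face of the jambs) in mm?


A door frame. The clear opening width is 927 mm.

Two 1988 mm tall posts with a header on top — a door frame. The left jamb is 79 mm wide at x = 0; the right jamb starts at x = 1006. The clear opening is 1006 − 79 = 927 mm.


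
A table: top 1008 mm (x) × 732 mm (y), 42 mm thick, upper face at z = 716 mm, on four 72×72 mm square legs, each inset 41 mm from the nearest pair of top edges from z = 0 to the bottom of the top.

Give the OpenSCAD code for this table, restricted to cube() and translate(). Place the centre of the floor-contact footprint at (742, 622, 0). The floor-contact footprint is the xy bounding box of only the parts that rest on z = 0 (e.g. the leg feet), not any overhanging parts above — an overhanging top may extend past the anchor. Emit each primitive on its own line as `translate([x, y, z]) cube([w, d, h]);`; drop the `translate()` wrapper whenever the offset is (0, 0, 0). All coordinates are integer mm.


translate([238, 256, 674]) cube([1008, 732, 42]);
translate([279, 297, 0]) cube([72, 72, 674]);
translate([1133, 297, 0]) cube([72, 72, 674]);
translate([279, 875, 0]) cube([72, 72, 674]);
translate([1133, 875, 0]) cube([72, 72, 674]);


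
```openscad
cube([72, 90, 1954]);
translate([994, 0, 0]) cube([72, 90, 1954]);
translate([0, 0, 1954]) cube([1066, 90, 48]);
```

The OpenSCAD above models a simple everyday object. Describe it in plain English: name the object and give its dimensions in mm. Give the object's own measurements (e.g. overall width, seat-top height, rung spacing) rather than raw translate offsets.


A door frame. The clear opening is 922 mm wide and 1954 mm high. Two 72 mm wide jambs, 90 mm deep, stand either side of the opening from the floor to the top of the opening. A 48 mm thick head sits across the top of both jambs, spanning the full outside width of the frame.


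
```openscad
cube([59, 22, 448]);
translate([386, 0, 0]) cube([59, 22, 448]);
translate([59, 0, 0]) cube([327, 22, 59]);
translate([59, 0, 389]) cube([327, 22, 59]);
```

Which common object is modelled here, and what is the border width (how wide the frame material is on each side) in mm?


A picture frame. The border width is 59 mm.

Four thin pieces enclosing a rectangular opening — a picture frame. The two full-height stiles are 448 mm tall; the top rail sits at z = 389 and is 59 mm tall, so the border above the opening is 448 − 389 = 59 mm, matching the stile x-width.


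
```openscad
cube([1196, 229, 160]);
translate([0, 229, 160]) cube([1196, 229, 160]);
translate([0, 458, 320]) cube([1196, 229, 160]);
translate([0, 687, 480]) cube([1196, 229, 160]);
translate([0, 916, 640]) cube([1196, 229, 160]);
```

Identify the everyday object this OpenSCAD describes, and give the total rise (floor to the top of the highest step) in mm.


A staircase. The total rise is 800 mm.

5 identical blocks, each offset up and back from the previous — a staircase. Each step is 160 mm tall and there are 5 of them, so the total rise is 5 × 160 = 800 mm.


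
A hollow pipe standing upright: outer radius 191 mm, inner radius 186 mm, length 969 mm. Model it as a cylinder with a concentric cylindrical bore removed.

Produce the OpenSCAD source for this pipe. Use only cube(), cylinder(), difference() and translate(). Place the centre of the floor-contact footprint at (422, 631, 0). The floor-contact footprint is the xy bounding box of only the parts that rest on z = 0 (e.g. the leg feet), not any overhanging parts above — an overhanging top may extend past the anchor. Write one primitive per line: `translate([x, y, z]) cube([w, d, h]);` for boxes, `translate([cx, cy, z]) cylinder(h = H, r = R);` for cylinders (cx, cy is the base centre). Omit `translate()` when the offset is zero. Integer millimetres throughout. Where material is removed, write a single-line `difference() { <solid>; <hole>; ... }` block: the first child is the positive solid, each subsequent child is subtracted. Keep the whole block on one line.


difference() { translate([422, 631, 0]) cylinder(h = 969, r = 191); translate([422, 631, 0]) cylinder(h = 969, r = 186); }


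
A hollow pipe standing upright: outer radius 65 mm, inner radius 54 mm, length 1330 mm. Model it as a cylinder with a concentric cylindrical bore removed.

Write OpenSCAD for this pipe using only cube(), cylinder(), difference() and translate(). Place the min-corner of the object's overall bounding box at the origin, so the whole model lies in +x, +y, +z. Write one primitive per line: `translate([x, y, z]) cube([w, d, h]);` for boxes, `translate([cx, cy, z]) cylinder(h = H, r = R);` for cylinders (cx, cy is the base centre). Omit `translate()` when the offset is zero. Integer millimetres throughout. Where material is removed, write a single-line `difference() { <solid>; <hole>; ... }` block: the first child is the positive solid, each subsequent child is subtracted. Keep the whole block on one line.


difference() { translate([65, 65, 0]) cylinder(h = 1330, r = 65); translate([65, 65, 0]) cylinder(h = 1330, r = 54); }


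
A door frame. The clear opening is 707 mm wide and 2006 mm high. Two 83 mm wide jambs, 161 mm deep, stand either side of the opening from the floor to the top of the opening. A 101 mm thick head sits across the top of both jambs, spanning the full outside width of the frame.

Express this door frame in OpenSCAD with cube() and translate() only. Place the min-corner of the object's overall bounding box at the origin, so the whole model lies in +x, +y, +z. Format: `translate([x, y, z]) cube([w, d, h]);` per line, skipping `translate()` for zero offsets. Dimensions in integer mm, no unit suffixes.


cube([83, 161, 2006]);
translate([790, 0, 0]) cube([83, 161, 2006]);
translate([0, 0, 2006]) cube([873, 161, 101]);


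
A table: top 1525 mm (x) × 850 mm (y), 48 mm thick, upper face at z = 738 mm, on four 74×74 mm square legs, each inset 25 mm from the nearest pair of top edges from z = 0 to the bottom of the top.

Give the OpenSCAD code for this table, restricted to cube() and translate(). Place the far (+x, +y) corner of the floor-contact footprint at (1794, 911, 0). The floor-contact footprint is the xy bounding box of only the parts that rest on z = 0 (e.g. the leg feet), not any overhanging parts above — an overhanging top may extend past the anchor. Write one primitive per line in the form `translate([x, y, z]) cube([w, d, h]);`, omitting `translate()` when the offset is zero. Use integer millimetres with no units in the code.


translate([294, 86, 690]) cube([1525, 850, 48]);
translate([319, 111, 0]) cube([74, 74, 690]);
translate([1720, 111, 0]) cube([74, 74, 690]);
translate([319, 837, 0]) cube([74, 74, 690]);
translate([1720, 837, 0]) cube([74, 74, 690]);


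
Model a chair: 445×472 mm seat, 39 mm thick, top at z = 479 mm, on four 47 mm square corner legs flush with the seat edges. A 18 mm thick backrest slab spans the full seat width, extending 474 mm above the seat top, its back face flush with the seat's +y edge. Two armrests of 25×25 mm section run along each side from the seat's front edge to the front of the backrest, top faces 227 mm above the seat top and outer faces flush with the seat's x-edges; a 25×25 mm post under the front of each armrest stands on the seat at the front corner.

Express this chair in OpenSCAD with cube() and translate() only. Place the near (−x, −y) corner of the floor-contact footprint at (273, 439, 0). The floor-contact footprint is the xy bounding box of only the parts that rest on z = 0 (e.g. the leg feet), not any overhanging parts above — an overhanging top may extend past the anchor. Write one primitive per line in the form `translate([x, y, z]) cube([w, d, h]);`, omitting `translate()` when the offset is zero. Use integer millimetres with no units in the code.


translate([273, 439, 440]) cube([445, 472, 39]);
translate([273, 439, 0]) cube([47, 47, 440]);
translate([671, 439, 0]) cube([47, 47, 440]);
translate([273, 864, 0]) cube([47, 47, 440]);
translate([671, 864, 0]) cube([47, 47, 440]);
translate([273, 893, 479]) cube([445, 18, 474]);
translate([273, 439, 681]) cube([25, 454, 25]);
translate([693, 439, 681]) cube([25, 454, 25]);
translate([273, 439, 479]) cube([25, 25, 202]);
translate([693, 439, 479]) cube([25, 25, 202]);


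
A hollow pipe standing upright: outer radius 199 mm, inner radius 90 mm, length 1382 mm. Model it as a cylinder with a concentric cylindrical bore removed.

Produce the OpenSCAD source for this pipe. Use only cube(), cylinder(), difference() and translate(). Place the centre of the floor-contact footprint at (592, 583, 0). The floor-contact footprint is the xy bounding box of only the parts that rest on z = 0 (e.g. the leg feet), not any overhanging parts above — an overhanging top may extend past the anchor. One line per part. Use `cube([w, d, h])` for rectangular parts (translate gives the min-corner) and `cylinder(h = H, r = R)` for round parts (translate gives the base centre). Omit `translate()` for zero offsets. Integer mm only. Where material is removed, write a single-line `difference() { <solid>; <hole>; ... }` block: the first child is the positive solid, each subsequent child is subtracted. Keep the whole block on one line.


difference() { translate([592, 583, 0]) cylinder(h = 1382, r = 199); translate([592, 583, 0]) cylinder(h = 1382, r = 90); }


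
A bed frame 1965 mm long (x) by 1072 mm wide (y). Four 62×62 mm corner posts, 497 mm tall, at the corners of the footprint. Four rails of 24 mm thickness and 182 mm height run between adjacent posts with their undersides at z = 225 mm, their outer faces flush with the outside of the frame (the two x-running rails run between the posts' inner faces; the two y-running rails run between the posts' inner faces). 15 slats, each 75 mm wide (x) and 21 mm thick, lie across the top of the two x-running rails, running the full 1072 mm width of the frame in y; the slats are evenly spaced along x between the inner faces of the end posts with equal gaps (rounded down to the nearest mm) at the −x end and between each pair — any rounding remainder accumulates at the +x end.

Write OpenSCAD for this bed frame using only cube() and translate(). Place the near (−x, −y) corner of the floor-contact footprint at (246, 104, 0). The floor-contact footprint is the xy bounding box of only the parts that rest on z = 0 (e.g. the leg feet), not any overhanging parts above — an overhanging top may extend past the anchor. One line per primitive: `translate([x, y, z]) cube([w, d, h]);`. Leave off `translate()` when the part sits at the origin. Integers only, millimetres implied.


// slat z = rail_z + rail_h = 225 + 182 = 407
// slat gap = ⌊(1841 − 15·75) / 16⌋ = 44
translate([246, 104, 0]) cube([62, 62, 497]);
translate([246, 1114, 0]) cube([62, 62, 497]);
translate([2149, 104, 0]) cube([62, 62, 497]);
translate([2149, 1114, 0]) cube([62, 62, 497]);
translate([308, 104, 225]) cube([1841, 24, 182]);
translate([308, 1152, 225]) cube([1841, 24, 182]);
translate([246, 166, 225]) cube([24, 948, 182]);
translate([2187, 166, 225]) cube([24, 948, 182]);
translate([352, 104, 407]) cube([75, 1072, 21]);
translate([471, 104, 407]) cube([75, 1072, 21]);
translate([590, 104, 407]) cube([75, 1072, 21]);
translate([709, 104, 407]) cube([75, 1072, 21]);
translate([828, 104, 407]) cube([75, 1072, 21]);
translate([947, 104, 407]) cube([75, 1072, 21]);
translate([1066, 104, 407]) cube([75, 1072, 21]);
translate([1185, 104, 407]) cube([75, 1072, 21]);
translate([1304, 104, 407]) cube([75, 1072, 21]);
translate([1423, 104, 407]) cube([75, 1072, 21]);
translate([1542, 104, 407]) cube([75, 1072, 21]);
translate([1661, 104, 407]) cube([75, 1072, 21]);
translate([1780, 104, 407]) cube([75, 1072, 21]);
translate([1899, 104, 407]) cube([75, 1072, 21]);
translate([2018, 104, 407]) cube([75, 1072, 21]);


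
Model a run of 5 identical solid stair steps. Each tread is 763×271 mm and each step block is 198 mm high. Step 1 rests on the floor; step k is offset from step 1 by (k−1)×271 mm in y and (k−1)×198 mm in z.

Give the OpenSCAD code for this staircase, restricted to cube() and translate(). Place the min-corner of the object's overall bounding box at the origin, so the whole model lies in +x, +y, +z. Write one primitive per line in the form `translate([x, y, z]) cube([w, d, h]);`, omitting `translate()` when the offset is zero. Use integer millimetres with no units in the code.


cube([763, 271, 198]);
translate([0, 271, 198]) cube([763, 271, 198]);
translate([0, 542, 396]) cube([763, 271, 198]);
translate([0, 813, 594]) cube([763, 271, 198]);
translate([0, 1084, 792]) cube([763, 271, 198]);


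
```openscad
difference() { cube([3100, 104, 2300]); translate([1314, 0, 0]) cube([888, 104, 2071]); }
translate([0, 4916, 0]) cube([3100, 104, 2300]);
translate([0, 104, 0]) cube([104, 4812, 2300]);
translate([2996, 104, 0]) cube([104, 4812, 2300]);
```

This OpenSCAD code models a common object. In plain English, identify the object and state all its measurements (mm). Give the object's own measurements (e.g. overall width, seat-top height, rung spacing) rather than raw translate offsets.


A single room: four walls, each 2300 mm tall and 104 mm thick, enclosing an outside footprint 3100×5020 mm (x × y), no floor or roof. The front and back walls (−y and +y sides) run the full x-width; the side walls fit between their inner faces. A door opening 888 mm wide and 2071 mm tall is cut through the front wall from the floor up, its −x edge 1314 mm from the wall's −x end.


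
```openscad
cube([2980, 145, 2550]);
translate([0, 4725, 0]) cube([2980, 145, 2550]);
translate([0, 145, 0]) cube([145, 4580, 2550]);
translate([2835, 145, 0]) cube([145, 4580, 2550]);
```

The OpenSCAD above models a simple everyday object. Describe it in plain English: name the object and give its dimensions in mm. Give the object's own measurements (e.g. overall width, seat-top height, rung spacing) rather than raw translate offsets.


The wall frame of a small rectangular building: four walls, each 2550 mm tall and 145 mm thick, enclosing a footprint 2980 mm (x) by 4870 mm (y) outside-to-outside, with no floor or roof. The front and back walls (the −y and +y sides) span the full width; the two side walls fit between them.


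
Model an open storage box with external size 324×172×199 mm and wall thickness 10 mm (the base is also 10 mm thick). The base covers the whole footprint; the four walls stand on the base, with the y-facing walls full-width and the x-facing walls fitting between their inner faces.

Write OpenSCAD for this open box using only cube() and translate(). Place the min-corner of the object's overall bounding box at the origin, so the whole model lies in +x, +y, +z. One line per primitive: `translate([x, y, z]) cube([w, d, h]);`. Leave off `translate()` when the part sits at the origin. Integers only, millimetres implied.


cube([324, 172, 10]);
translate([0, 0, 10]) cube([324, 10, 189]);
translate([0, 162, 10]) cube([324, 10, 189]);
translate([0, 10, 10]) cube([10, 152, 189]);
translate([314, 10, 10]) cube([10, 152, 189]);


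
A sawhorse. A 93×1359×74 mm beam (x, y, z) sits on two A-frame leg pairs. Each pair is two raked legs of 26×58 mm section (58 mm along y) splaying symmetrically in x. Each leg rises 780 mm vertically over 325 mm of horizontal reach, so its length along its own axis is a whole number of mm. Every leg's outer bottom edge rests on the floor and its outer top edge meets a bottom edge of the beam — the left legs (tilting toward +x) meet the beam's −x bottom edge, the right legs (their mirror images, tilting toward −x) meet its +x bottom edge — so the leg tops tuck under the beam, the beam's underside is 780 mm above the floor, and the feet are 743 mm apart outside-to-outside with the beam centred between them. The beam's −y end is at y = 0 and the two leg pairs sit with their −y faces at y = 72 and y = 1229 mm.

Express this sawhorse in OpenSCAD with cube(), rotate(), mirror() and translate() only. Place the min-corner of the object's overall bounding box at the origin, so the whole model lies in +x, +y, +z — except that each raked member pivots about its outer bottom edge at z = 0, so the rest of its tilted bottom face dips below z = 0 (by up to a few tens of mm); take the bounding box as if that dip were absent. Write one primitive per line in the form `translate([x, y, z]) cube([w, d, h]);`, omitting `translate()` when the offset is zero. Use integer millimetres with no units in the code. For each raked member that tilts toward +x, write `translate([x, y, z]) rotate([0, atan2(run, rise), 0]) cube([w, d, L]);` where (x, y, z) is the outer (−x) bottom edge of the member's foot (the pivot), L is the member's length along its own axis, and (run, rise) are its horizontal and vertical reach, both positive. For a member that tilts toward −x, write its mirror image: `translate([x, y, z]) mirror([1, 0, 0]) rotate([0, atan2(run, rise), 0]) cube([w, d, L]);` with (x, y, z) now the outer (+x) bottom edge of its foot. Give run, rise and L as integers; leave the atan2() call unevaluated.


translate([325, 0, 780]) cube([93, 1359, 74]);
translate([0, 72, 0]) rotate([0, atan2(325, 780), 0]) cube([26, 58, 845]);
translate([743, 72, 0]) mirror([1, 0, 0]) rotate([0, atan2(325, 780), 0]) cube([26, 58, 845]);
translate([0, 1229, 0]) rotate([0, atan2(325, 780), 0]) cube([26, 58, 845]);
translate([743, 1229, 0]) mirror([1, 0, 0]) rotate([0, atan2(325, 780), 0]) cube([26, 58, 845]);


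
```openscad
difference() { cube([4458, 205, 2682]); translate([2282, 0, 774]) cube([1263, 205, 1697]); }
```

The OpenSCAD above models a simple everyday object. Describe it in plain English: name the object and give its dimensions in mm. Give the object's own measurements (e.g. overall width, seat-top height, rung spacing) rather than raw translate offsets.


A wall 4458 mm long (x), 205 mm thick (y), 2682 mm tall, with a rectangular window opening cut through it. The opening is 1263 mm wide and 1697 mm tall; its sill is at z = 774 mm and its near (−x) edge is 2282 mm from the wall's −x end. The opening passes through the full wall thickness.


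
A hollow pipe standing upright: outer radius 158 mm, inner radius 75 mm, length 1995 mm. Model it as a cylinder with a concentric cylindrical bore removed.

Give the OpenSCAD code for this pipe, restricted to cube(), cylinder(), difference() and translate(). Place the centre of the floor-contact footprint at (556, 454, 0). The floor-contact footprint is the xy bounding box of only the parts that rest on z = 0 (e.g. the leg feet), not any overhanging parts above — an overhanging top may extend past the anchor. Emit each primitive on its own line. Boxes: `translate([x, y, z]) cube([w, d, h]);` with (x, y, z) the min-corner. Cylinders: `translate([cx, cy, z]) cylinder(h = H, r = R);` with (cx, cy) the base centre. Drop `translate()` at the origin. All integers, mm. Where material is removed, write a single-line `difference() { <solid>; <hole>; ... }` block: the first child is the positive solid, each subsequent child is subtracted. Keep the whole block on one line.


difference() { translate([556, 454, 0]) cylinder(h = 1995, r = 158); translate([556, 454, 0]) cylinder(h = 1995, r = 75); }


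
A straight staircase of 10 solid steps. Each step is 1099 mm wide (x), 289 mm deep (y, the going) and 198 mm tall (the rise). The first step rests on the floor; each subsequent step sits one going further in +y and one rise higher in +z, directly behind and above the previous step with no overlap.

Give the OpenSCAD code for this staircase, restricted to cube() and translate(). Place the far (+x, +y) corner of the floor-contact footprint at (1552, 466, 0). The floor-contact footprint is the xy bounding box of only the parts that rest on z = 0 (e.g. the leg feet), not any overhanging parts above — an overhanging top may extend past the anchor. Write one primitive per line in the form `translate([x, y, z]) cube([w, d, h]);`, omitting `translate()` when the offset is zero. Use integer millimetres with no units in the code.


translate([453, 177, 0]) cube([1099, 289, 198]);
translate([453, 466, 198]) cube([1099, 289, 198]);
translate([453, 755, 396]) cube([1099, 289, 198]);
translate([453, 1044, 594]) cube([1099, 289, 198]);
translate([453, 1333, 792]) cube([1099, 289, 198]);
translate([453, 1622, 990]) cube([1099, 289, 198]);
translate([453, 1911, 1188]) cube([1099, 289, 198]);
translate([453, 2200, 1386]) cube([1099, 289, 198]);
translate([453, 2489, 1584]) cube([1099, 289, 198]);
translate([453, 2778, 1782]) cube([1099, 289, 198]);


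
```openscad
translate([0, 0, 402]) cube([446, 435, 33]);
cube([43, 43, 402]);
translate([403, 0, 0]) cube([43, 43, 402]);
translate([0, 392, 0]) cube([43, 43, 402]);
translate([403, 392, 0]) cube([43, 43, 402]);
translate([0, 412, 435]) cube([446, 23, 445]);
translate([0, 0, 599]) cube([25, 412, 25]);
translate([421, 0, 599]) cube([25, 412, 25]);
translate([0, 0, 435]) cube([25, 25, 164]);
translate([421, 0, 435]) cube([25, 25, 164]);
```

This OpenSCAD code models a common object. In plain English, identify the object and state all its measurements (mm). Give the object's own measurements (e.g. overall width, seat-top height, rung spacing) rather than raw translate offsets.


A chair. The seat is a 446×435×33 mm slab with its top at z = 435 mm, on four 43×43 mm corner legs (flush with the seat edges, standing on z = 0). A flat backrest 23 mm thick, 445 mm tall, spans the full seat width and rises from the seat top along its +y edge, rear face flush with the rear of the seat. Two armrests of 25×25 mm section run along each side from the seat's front edge to the front of the backrest, top faces 189 mm above the seat top and outer faces flush with the seat's x-edges; a 25×25 mm post under the front of each armrest stands on the seat at the front corner.


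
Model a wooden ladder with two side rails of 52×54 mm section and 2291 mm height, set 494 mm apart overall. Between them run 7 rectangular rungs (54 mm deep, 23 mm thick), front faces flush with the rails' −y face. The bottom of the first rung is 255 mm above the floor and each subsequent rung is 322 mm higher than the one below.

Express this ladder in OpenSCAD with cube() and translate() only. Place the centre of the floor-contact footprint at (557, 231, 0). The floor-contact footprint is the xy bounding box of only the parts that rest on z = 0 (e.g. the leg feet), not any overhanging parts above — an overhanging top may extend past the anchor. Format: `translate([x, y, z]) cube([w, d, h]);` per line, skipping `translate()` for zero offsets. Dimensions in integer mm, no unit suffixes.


translate([310, 204, 0]) cube([52, 54, 2291]);
translate([752, 204, 0]) cube([52, 54, 2291]);
translate([362, 204, 255]) cube([390, 54, 23]);
translate([362, 204, 577]) cube([390, 54, 23]);
translate([362, 204, 899]) cube([390, 54, 23]);
translate([362, 204, 1221]) cube([390, 54, 23]);
translate([362, 204, 1543]) cube([390, 54, 23]);
translate([362, 204, 1865]) cube([390, 54, 23]);
translate([362, 204, 2187]) cube([390, 54, 23]);


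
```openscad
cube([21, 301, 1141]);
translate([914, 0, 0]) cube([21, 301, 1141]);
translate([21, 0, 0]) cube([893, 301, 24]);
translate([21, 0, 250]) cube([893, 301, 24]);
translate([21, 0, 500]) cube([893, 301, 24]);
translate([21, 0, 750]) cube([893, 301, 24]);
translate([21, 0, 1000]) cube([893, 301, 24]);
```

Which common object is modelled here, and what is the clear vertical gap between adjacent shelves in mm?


A bookshelf. The clear shelf gap is 226 mm.

Two tall side panels with 5 horizontal boards between them — a bookshelf. The first two shelf undersides are at z = 0 and z = 250; with shelf thickness 24, the clear gap is 250 − 0 − 24 = 226 mm.


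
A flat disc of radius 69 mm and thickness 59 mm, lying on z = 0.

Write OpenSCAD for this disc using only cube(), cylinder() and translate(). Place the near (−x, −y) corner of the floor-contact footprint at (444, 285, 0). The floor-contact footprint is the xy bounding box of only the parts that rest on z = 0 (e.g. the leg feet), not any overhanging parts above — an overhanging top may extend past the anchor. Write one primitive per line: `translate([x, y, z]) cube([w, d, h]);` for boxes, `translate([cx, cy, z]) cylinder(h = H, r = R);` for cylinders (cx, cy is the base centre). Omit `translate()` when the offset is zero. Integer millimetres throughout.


translate([513, 354, 0]) cylinder(h = 59, r = 69);


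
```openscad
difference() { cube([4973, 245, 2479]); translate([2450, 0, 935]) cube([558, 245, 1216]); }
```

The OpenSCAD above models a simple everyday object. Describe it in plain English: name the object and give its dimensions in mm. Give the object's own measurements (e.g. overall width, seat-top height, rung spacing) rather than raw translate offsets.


A wall 4973 mm long (x), 245 mm thick (y), 2479 mm tall, with a rectangular window opening cut through it. The opening is 558 mm wide and 1216 mm tall; its sill is at z = 935 mm and its near (−x) edge is 2450 mm from the wall's −x end. The opening passes through the full wall thickness.


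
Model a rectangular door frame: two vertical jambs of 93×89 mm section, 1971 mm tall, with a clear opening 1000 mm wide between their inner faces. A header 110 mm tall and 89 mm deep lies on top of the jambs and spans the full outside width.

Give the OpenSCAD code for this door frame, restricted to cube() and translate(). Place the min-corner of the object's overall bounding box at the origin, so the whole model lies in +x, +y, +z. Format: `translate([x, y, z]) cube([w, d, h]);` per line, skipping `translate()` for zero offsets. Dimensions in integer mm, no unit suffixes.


cube([93, 89, 1971]);
translate([1093, 0, 0]) cube([93, 89, 1971]);
translate([0, 0, 1971]) cube([1186, 89, 110]);


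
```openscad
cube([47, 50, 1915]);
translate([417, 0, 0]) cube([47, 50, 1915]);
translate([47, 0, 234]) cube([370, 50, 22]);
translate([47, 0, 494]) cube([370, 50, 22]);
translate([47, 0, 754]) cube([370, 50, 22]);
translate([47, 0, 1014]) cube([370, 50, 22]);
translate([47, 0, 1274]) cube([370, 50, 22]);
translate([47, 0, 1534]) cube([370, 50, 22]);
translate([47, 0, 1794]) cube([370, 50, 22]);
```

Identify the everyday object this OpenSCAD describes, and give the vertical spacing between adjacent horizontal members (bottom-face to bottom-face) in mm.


A ladder. The rung spacing is 260 mm.

Two tall 47×50 posts with 7 short bars between them — a ladder. Adjacent rungs sit at z = 234 and z = 494, so the spacing is 494 − 234 = 260 mm.


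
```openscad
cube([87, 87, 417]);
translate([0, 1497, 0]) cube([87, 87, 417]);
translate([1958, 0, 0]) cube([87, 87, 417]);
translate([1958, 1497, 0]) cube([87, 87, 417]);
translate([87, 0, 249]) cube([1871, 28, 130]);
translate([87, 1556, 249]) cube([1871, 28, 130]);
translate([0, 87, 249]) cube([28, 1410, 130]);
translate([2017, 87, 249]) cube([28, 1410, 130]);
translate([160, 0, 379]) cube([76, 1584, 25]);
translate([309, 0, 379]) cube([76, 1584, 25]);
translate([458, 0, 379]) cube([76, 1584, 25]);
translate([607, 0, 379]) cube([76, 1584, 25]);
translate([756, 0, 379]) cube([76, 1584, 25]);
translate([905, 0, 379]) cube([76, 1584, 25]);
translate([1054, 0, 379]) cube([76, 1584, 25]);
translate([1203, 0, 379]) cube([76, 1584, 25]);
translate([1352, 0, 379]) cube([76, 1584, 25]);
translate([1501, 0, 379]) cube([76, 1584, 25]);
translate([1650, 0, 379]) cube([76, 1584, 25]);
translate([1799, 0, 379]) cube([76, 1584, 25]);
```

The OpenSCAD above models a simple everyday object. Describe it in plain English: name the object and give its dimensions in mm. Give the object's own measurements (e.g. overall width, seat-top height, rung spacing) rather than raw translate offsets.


A bed frame 2045 mm long (x) by 1584 mm wide (y). Four 87×87 mm corner posts, 417 mm tall, at the corners of the footprint. Four rails of 28 mm thickness and 130 mm height run between adjacent posts with their undersides at z = 249 mm, their outer faces flush with the outside of the frame (the two x-running rails run between the posts' inner faces; the two y-running rails run between the posts' inner faces). 12 slats, each 76 mm wide (x) and 25 mm thick, lie across the top of the two x-running rails, running the full 1584 mm width of the frame in y; along x they sit between the end posts with a 73 mm gap after the −x posts and between neighbouring slats, leaving 83 mm before the +x posts.


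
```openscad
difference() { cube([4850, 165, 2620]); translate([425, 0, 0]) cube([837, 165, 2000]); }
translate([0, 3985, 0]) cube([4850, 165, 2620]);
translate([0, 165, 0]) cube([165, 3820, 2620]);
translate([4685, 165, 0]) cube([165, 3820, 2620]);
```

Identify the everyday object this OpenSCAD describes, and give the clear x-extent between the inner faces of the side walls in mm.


A single room. The interior width is 4520 mm.

Four walls enclosing a rectangle with a door in the front wall — a room. Outside width 4850 minus two 165 mm walls gives 4520 mm.


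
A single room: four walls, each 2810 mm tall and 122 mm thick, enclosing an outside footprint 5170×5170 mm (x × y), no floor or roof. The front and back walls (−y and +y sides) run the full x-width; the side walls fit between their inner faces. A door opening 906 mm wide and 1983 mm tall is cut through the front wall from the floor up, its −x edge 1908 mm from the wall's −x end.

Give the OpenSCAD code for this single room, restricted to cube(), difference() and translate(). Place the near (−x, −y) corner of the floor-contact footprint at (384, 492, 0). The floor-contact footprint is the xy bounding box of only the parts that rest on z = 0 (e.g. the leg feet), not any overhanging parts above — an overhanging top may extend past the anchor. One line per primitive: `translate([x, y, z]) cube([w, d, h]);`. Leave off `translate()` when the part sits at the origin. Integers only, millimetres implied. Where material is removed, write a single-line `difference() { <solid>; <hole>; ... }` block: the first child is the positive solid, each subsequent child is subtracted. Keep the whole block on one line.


difference() { translate([384, 492, 0]) cube([5170, 122, 2810]); translate([2292, 492, 0]) cube([906, 122, 1983]); }
translate([384, 5540, 0]) cube([5170, 122, 2810]);
translate([384, 614, 0]) cube([122, 4926, 2810]);
translate([5432, 614, 0]) cube([122, 4926, 2810]);


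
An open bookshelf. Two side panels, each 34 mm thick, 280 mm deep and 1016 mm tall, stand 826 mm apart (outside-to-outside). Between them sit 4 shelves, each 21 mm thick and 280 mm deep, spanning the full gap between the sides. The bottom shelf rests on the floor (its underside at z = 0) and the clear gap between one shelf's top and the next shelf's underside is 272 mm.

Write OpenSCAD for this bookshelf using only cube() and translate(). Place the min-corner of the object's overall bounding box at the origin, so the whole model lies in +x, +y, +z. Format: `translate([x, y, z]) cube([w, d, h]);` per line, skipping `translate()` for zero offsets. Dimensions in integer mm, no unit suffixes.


cube([34, 280, 1016]);
translate([792, 0, 0]) cube([34, 280, 1016]);
translate([34, 0, 0]) cube([758, 280, 21]);
translate([34, 0, 293]) cube([758, 280, 21]);
translate([34, 0, 586]) cube([758, 280, 21]);
translate([34, 0, 879]) cube([758, 280, 21]);


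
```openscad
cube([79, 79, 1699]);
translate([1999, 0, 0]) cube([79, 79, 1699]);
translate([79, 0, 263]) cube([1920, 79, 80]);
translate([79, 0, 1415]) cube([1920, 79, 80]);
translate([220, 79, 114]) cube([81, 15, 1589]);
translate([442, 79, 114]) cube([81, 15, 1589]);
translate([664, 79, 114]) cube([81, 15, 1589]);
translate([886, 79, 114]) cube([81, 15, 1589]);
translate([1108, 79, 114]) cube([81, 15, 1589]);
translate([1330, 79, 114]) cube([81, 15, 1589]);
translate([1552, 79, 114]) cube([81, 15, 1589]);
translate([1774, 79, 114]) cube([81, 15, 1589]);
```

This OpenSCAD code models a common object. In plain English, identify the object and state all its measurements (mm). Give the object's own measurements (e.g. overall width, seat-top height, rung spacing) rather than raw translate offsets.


A fence section. Two 79×79 mm posts, 1699 mm tall, stand on the floor with a clear span of 1920 mm between their inner faces. Two horizontal rails of 79×80 mm section span the gap between the posts with their undersides at z = 263 mm and z = 1415 mm, flush with the posts' −y face. 8 pickets, each 81 mm wide, 15 mm thick and 1589 mm tall, are fixed to the +y face of the rails with their bottoms at z = 114 mm, spaced across the span with a 141 mm gap after the −x post and between neighbouring pickets, with 144 mm left before the +x post.


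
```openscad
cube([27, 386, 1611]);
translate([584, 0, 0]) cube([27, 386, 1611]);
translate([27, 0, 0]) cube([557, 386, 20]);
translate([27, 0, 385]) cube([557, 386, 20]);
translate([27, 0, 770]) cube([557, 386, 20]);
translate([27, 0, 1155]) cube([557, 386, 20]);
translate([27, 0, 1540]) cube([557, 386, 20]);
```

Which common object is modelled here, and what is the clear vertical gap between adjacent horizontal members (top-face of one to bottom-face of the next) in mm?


A bookshelf. The clear shelf gap is 365 mm.

Two tall side panels with 5 horizontal boards between them — a bookshelf. The first two shelf undersides are at z = 0 and z = 385; with shelf thickness 20, the clear gap is 385 − 0 − 20 = 365 mm.


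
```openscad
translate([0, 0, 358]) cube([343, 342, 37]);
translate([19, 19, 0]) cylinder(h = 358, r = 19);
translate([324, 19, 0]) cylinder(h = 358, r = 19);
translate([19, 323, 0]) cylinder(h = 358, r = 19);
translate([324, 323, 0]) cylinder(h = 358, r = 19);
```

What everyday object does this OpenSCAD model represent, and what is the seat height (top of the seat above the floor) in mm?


A stool. The seat height is 395 mm.

A 343×342×37 slab at z = 358 on four corner cylinders — a stool. The seat top is 358 + 37 = 395 mm.


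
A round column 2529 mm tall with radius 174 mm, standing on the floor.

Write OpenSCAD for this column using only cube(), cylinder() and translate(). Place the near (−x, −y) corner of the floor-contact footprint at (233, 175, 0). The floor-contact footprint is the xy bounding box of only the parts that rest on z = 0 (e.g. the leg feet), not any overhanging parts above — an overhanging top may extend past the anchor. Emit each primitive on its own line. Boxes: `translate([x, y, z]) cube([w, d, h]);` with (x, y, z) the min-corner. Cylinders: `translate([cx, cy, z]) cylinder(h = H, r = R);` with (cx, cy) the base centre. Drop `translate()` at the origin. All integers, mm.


translate([407, 349, 0]) cylinder(h = 2529, r = 174);


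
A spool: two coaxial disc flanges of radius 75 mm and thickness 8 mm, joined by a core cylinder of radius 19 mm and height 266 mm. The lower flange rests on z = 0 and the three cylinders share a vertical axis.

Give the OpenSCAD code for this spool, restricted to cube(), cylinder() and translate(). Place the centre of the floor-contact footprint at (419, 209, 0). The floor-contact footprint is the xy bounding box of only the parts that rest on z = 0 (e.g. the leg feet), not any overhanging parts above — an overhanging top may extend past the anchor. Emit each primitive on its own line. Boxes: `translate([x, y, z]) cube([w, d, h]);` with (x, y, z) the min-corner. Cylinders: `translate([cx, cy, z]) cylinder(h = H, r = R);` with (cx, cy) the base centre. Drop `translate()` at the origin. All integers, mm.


translate([419, 209, 0]) cylinder(h = 8, r = 75);
translate([419, 209, 8]) cylinder(h = 266, r = 19);
translate([419, 209, 274]) cylinder(h = 8, r = 75);


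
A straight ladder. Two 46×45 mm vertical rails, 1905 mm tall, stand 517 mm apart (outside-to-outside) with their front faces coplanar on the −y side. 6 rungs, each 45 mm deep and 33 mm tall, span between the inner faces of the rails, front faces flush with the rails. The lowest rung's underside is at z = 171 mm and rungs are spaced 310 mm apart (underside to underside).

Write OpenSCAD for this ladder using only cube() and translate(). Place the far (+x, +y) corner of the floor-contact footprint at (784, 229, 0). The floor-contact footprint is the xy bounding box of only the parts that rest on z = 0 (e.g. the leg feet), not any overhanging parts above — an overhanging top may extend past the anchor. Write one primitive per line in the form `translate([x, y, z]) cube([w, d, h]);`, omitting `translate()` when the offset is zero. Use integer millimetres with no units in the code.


// rung span = 517 - 2*46 = 425
// rung[k] z = 171 + k*310
translate([267, 184, 0]) cube([46, 45, 1905]);
translate([738, 184, 0]) cube([46, 45, 1905]);
translate([313, 184, 171]) cube([425, 45, 33]);
translate([313, 184, 481]) cube([425, 45, 33]);
translate([313, 184, 791]) cube([425, 45, 33]);
translate([313, 184, 1101]) cube([425, 45, 33]);
translate([313, 184, 1411]) cube([425, 45, 33]);
translate([313, 184, 1721]) cube([425, 45, 33]);


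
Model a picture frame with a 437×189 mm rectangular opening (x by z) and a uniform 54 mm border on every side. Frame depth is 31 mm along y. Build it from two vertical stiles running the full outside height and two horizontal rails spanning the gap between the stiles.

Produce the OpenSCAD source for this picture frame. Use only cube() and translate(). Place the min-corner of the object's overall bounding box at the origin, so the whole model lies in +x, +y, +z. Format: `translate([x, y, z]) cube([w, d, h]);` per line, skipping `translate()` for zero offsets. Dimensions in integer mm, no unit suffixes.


cube([54, 31, 297]);
translate([491, 0, 0]) cube([54, 31, 297]);
translate([54, 0, 0]) cube([437, 31, 54]);
translate([54, 0, 243]) cube([437, 31, 54]);


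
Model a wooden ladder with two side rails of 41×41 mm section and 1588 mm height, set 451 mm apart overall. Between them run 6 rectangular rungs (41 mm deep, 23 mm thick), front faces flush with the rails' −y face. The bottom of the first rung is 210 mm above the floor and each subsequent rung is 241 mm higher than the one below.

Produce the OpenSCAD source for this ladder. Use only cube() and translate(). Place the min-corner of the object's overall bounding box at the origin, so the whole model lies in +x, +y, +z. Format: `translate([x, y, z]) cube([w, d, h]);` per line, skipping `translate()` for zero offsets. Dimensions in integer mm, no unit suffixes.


cube([41, 41, 1588]);
translate([410, 0, 0]) cube([41, 41, 1588]);
translate([41, 0, 210]) cube([369, 41, 23]);
translate([41, 0, 451]) cube([369, 41, 23]);
translate([41, 0, 692]) cube([369, 41, 23]);
translate([41, 0, 933]) cube([369, 41, 23]);
translate([41, 0, 1174]) cube([369, 41, 23]);
translate([41, 0, 1415]) cube([369, 41, 23]);


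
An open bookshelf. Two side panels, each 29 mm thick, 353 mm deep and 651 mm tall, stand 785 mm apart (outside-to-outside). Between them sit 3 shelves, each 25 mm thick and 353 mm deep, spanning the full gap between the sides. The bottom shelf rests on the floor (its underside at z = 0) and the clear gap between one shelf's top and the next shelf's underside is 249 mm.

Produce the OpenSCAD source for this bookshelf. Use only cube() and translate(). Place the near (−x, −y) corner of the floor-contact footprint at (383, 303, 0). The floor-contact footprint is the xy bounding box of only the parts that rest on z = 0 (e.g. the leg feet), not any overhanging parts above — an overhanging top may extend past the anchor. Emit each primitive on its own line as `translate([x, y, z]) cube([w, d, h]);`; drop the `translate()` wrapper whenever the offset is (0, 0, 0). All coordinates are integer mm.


translate([383, 303, 0]) cube([29, 353, 651]);
translate([1139, 303, 0]) cube([29, 353, 651]);
translate([412, 303, 0]) cube([727, 353, 25]);
translate([412, 303, 274]) cube([727, 353, 25]);
translate([412, 303, 548]) cube([727, 353, 25]);
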